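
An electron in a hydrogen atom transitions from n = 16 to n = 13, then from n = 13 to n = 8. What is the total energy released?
0.16 eV

The energy levels of hydrogen are E_n = -13.6057 / n² eV.

First transition (16 → 13):
ΔE₁ = |E_13 - E_16|
ΔE₁ = |-0.08050710 - (-0.05314727)| = 0.02736 eV

Second transition (13 → 8):
ΔE₂ = |E_8 - E_13|
ΔE₂ = |-0.21258906 - (-0.08050710)| = 0.13208 eV

Total energy released:
E_total = ΔE₁ + ΔE₂ = 0.02736 + 0.13208 = 0.16 eV

Note: This equals the direct transition 16 → 8: 0.16 eV ✓
Energy is conserved regardless of the path taken.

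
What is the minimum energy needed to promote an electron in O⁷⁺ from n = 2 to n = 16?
214.29 eV

The energy levels of a hydrogen-like atom are E_n = -13.6057 Z² eV / n².

Energy at n = 2: E_2 = -13.6057 × 8² / 2² = -217.69120 eV
Energy at n = 16: E_16 = -13.6057 × 8² / 16² = -3.40143 eV

The excitation energy is the difference:
ΔE = E_16 - E_2
ΔE = -3.40143 - (-217.69120)
ΔE = 214.29 eV

Since this is positive, energy must be absorbed (photon absorption).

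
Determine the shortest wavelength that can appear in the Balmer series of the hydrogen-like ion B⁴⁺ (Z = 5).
14.58024 nm

The series limit corresponds to the transition from n = ∞ to n = 2.
This is the highest energy (shortest wavelength) transition in the Balmer series.

E_∞ = 0 eV
E_2 = -13.6057 × 5² / 2² = -85.0356250 eV

Energy at series limit:
ΔE = E_∞ - E_2 = 0 - (-85.0356250) = 85.0356250 eV
λ = hc/E = 1239.84 eV·nm / 85.0356250 eV = 14.58024 nm

This energy equals the ionization energy from the n = 2 state of B⁴⁺.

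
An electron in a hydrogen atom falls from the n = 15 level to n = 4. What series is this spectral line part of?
Brackett series

The spectral series in hydrogen are named based on the final (lower) energy level:
- Lyman series: n_final = 1 (ultraviolet)
- Balmer series: n_final = 2 (visible/near-UV)
- Paschen series: n_final = 3 (infrared)
- Brackett series: n_final = 4 (infrared)
- Pfund series: n_final = 5 (far infrared)

Since this transition ends at n = 4, it belongs to the Brackett series.

For reference, this 15 → 4 line has photon energy
ΔE = 13.6057 eV × (1/4² - 1/15²) = 0.78988647 eV,
corresponding to wavelength λ = hc/ΔE = 1239.84 eV·nm / 0.78988647 eV = 1569.64 nm in the infrared region.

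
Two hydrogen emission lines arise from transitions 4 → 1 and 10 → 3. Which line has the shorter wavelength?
4 → 1

Calculate the energy for each transition:

Transition 4 → 1:
ΔE₁ = |E_1 - E_4| = |-13.6057/1² - (-13.6057/4²)|
ΔE₁ = |-13.605700000000 - (-0.850356250000)| = 12.755343750 eV

Transition 10 → 3:
ΔE₂ = |E_3 - E_10| = |-13.6057/3² - (-13.6057/10²)|
ΔE₂ = |-1.511744444444 - (-0.136057000000)| = 1.375687444 eV

Since 12.755343750 eV > 1.375687444 eV, the transition 4 → 1 emits the more energetic photon.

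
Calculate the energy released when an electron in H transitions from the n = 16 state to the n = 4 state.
0.797209 eV

The energy levels are E_n = -13.6057 eV / n².

Energy at n = 16: E_16 = -13.6057 / 16² = -0.053147266 eV
Energy at n = 4: E_4 = -13.6057 / 4² = -0.850356250 eV

For emission (electron falling to lower state), the photon energy is:
E_photon = E_16 - E_4 = |-0.053147266 - (-0.850356250)|
E_photon = 0.797209 eV

This energy is carried away by the emitted photon.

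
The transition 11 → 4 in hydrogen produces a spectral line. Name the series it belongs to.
Brackett series

The spectral series in hydrogen are named based on the final (lower) energy level:
- Lyman series: n_final = 1 (ultraviolet)
- Balmer series: n_final = 2 (visible/near-UV)
- Paschen series: n_final = 3 (infrared)
- Brackett series: n_final = 4 (infrared)
- Pfund series: n_final = 5 (far infrared)

Since this transition ends at n = 4, it belongs to the Brackett series.

For reference, this 11 → 4 line has photon energy
ΔE = 13.6057 eV × (1/4² - 1/11²) = 0.7379124483 eV,
corresponding to wavelength λ = hc/ΔE = 1239.84 eV·nm / 0.7379124483 eV = 1680.1993 nm in the infrared region.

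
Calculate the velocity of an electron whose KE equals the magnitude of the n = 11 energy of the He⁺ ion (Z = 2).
3.978e+05 m/s (or 0.13268% of c)

The binding energy at n = 11 for He⁺ is:
E_11 = -13.6057 × 2²/11² = -0.4497752 eV
|E_11| = 0.4497752 eV

Convert to Joules:
KE = 0.4497752 eV × (1.602177 × 10⁻¹⁹ J/eV) = 7.20619e-20 J

Using KE = ½mv²:
v = √(2·KE/m_e)
v = √(2 × 7.20619e-20 J / 9.10938 × 10⁻³¹ kg)
v = 3.978e+05 m/s

This is approximately 0.13268% the speed of light.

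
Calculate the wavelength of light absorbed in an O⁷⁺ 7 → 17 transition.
84.013187 nm

First, find the transition energy using E_n = -13.6057 Z² / n² eV:
E_7 = -13.6057 × 8² / 7² = -17.77071020 eV
E_17 = -13.6057 × 8² / 17² = -3.01302699 eV

Photon energy: |ΔE| = |E_17 - E_7| = 14.75768321 eV

Convert to wavelength using E = hc/λ with hc = 1239.84 eV·nm:
λ = hc/E = 1239.84 eV·nm / 14.75768321 eV
λ = 84.013187 nm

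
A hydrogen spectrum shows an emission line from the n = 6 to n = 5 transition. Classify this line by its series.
Pfund series

The spectral series in hydrogen are named based on the final (lower) energy level:
- Lyman series: n_final = 1 (ultraviolet)
- Balmer series: n_final = 2 (visible/near-UV)
- Paschen series: n_final = 3 (infrared)
- Brackett series: n_final = 4 (infrared)
- Pfund series: n_final = 5 (far infrared)

Since this transition ends at n = 5, it belongs to the Pfund series.

For reference, this 6 → 5 line has photon energy
ΔE = 13.6057 eV × (1/5² - 1/6²) = 0.1662918889 eV,
corresponding to wavelength λ = hc/ΔE = 1239.84 eV·nm / 0.1662918889 eV = 7455.8056 nm in the far infrared region.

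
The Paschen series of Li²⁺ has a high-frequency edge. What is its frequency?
3.29e+15 Hz

The series limit corresponds to the transition from n = ∞ to n = 3.
This is the highest energy (shortest wavelength) transition in the Paschen series.

E_∞ = 0 eV
E_3 = -13.6057 × 3² / 3² = -13.60570000 eV

Energy at series limit:
ΔE = E_∞ - E_3 = 0 - (-13.60570000) = 13.60570000 eV
E = 13.60570000 eV × (1.602177 × 10⁻¹⁹ J/eV) = 2.1799e-18 J
f = E/h = 2.1799e-18 J / (6.62607 × 10⁻³⁴ J·s) = 3.29e+15 Hz

This energy equals the ionization energy from the n = 3 state of Li²⁺.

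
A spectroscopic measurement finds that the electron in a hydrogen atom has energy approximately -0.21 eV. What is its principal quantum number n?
n = 8

The exact energy levels follow E_n = -13.6057 eV / n².

The measured value (-0.21 eV) is reported to only 2 significant figures, so we must test candidate n values and see which one matches to that precision.

Candidate energies:
  n = 6:  E = -13.6057/6² = -0.37794 eV
  n = 7:  E = -13.6057/7² = -0.27767 eV
  n = 8:  E = -13.6057/8² = -0.21259 eV  ← matches
  n = 9:  E = -13.6057/9² = -0.16797 eV
  n = 10:  E = -13.6057/10² = -0.13606 eV

Checking against the measurement of -0.21 eV (2 sig figs), only n = 8 agrees:
E_8 = -0.21259 eV, which rounds to -0.21 eV ✓

Therefore n = 8.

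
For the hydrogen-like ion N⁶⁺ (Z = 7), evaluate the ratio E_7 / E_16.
5.2245

Using E_n = -13.6057 Z² / n² eV with Z = 7:

E_7 = -13.6057 × 7² / 7² = -666.6793 / 49 = -13.6057000000 eV
E_16 = -13.6057 × 7² / 16² = -666.6793 / 256 = -2.6042160156 eV

The ratio is:
E_7/E_16 = (-13.6057000000) / (-2.6042160156)
E_7/E_16 = (-666.6793/49) / (-666.6793/256)
E_7/E_16 = 256/49
E_7/E_16 = 5.2245
(Note: the Z² factors cancel in the ratio.)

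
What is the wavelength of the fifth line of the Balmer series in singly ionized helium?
99.227 nm

The lines of a series are numbered from the longest wavelength (smallest ΔE) outward; the fifth line is the transition from n = n_f + 5 to n_f.
The Balmer series has all transitions ending at n_f = 2.

For He⁺ (Z = 2), the fifth line (ε-line) is the jump from n = 7 to n = 2:
E_7 = -13.6057 × 2² / 7² = -1.11067 eV
E_2 = -13.6057 × 2² / 2² = -13.60570 eV
ΔE = E_7 - E_2 = 12.49503 eV

λ = hc/E = 1239.84 eV·nm / 12.49503 eV
λ = 99.227 nm

This is the ε-line of the Balmer series in He⁺.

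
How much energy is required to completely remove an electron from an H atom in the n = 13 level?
0.08 eV

The ionization energy is the energy needed to remove the electron completely (n → ∞).

For hydrogen, E_n = -13.6057 eV / n².

At n = 13: E_13 = -13.6057 / 13² = -0.08051 eV
At n = ∞: E_∞ = 0 eV

Ionization energy = E_∞ - E_13 = 0 - (-0.08051) = 0.08051 eV
Ionization energy ≈ 0.08 eV

This is also called the binding energy of the electron in state n = 13.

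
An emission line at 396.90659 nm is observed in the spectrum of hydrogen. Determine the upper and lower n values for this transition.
n = 7 → n = 2

First, find the photon energy from the wavelength (hc = 1239.84 eV·nm):
E = hc/λ = 1239.84 eV·nm / 396.90659 nm = 3.1237577 eV

The energy levels of hydrogen satisfy E_n = -13.6057 / n² eV, so an emission n_i → n_f releases
ΔE = 13.6057 × (1/n_f² − 1/n_i²) eV.

Setting ΔE equal to the photon energy:
1/n_f² − 1/n_i² = 3.1237577 / 13.6057 = 0.22959184

Since 1/n_i² must be positive, we need 1/n_f² > 0.22959184, i.e. n_f ≤ 2. For each allowed n_f, solve n_i = (1/n_f² − 0.22959184)^(−1/2) and check whether it is a whole number:
  n_f = 1: 1/n_i² = 1.00000000 − 0.22959184 = 0.77040816 → n_i = 1.139  (not an integer) ✗
  n_f = 2: 1/n_i² = 0.25000000 − 0.22959184 = 0.02040816 → n_i = 7.000  → integer, n_i = 7 ✓

Only n_f = 2 gives an integer upper level, n_i = 7.

The transition is from n = 7 to n = 2 (emission).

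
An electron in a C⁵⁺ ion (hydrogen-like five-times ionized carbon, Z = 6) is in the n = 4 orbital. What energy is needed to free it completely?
30.612825 eV

The ionization energy is the energy needed to remove the electron completely (n → ∞).

For a hydrogen-like ion with Z = 6, E_n = -13.6057 Z² / n² eV.

At n = 4: E_4 = -13.6057 × 6² / 4² = -30.612825000 eV
At n = ∞: E_∞ = 0 eV

Ionization energy = E_∞ - E_4 = 0 - (-30.612825000) = 30.612825000 eV
Ionization energy ≈ 30.612825 eV

This is also called the binding energy of the electron in state n = 4.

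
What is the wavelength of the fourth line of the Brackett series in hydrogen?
1944.03228 nm

The lines of a series are numbered from the longest wavelength (smallest ΔE) outward; the fourth line is the transition from n = n_f + 4 to n_f.
The Brackett series has all transitions ending at n_f = 4.

For H, the fourth line (δ-line) is the jump from n = 8 to n = 4:
E_8 = -13.6057 / 8² = -0.21258906250 eV
E_4 = -13.6057 / 4² = -0.85035625000 eV
ΔE = E_8 - E_4 = 0.63776718750 eV

λ = hc/E = 1239.84 eV·nm / 0.63776718750 eV
λ = 1944.03228 nm

This is the δ-line of the Brackett series in H.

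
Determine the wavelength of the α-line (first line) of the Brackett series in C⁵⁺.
112.5019 nm

The longest wavelength corresponds to the smallest energy transition in the series.
The Brackett series has all transitions ending at n_f = 4.

For C⁵⁺ (Z = 6), the first line (α-line) is the jump from n = 5 to n = 4:
E_5 = -13.6057 × 6² / 5² = -19.5922080 eV
E_4 = -13.6057 × 6² / 4² = -30.6128250 eV
ΔE = E_5 - E_4 = 11.0206170 eV

λ = hc/E = 1239.84 eV·nm / 11.0206170 eV
λ = 112.5019 nm

This is the α-line of the Brackett series in C⁵⁺.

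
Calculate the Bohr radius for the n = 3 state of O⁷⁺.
0.059532 nm (or 0.595324 Å)

The Bohr radius formula is:
r_n = n² a₀ / Z

where a₀ = 0.052917721 nm is the Bohr radius.

For O⁷⁺ (Z = 8) at n = 3:
r_3 = 3² × 0.052917721 nm / 8
r_3 = 9 × 0.052917721 nm / 8
r_3 = 0.4762595 nm / 8
r_3 = 0.059532 nm

The electron orbits at approximately 0.059532 nm from the nucleus.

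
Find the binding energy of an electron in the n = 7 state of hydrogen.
0.28 eV

The ionization energy is the energy needed to remove the electron completely (n → ∞).

For hydrogen, E_n = -13.6057 eV / n².

At n = 7: E_7 = -13.6057 / 7² = -0.27767 eV
At n = ∞: E_∞ = 0 eV

Ionization energy = E_∞ - E_7 = 0 - (-0.27767) = 0.27767 eV
Ionization energy ≈ 0.28 eV

This is also called the binding energy of the electron in state n = 7.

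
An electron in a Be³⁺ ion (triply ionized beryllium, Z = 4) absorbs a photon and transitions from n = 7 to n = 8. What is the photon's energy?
1.0413 eV

The energy levels of a hydrogen-like atom are E_n = -13.6057 Z² eV / n².

Energy at n = 7: E_7 = -13.6057 × 4² / 7² = -4.4426776 eV
Energy at n = 8: E_8 = -13.6057 × 4² / 8² = -3.4014250 eV

The excitation energy is the difference:
ΔE = E_8 - E_7
ΔE = -3.4014250 - (-4.4426776)
ΔE = 1.0413 eV

Since this is positive, energy must be absorbed (photon absorption).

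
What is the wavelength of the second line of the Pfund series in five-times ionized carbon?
129.20 nm

The lines of a series are numbered from the longest wavelength (smallest ΔE) outward; the second line is the transition from n = n_f + 2 to n_f.
The Pfund series has all transitions ending at n_f = 5.

For C⁵⁺ (Z = 6), the second line (β-line) is the jump from n = 7 to n = 5:
E_7 = -13.6057 × 6² / 7² = -9.996024 eV
E_5 = -13.6057 × 6² / 5² = -19.592208 eV
ΔE = E_7 - E_5 = 9.596184 eV

λ = hc/E = 1239.84 eV·nm / 9.596184 eV
λ = 129.20 nm

This is the β-line of the Pfund series in C⁵⁺.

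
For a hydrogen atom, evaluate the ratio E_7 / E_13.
3.4490

Using E_n = -13.6057 Z² / n² eV with Z = 1:

E_7 = -13.6057 / 7² = -13.6057 / 49 = -0.2776673469 eV
E_13 = -13.6057 / 13² = -13.6057 / 169 = -0.0805071006 eV

The ratio is:
E_7/E_13 = (-0.2776673469) / (-0.0805071006)
E_7/E_13 = (-13.6057/49) / (-13.6057/169)
E_7/E_13 = 169/49
E_7/E_13 = 3.4490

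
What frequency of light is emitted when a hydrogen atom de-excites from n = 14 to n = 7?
5.0355e+13 Hz

First, find the transition energy:
E_14 = -13.6057 / 14² = -0.06941684 eV
E_7 = -13.6057 / 7² = -0.27766735 eV
|ΔE| = |E_7 - E_14| = 0.20825051 eV

Convert to Joules: E = 0.20825051 eV × (1.602177 × 10⁻¹⁹ J/eV) = 3.336542e-20 J

Using E = hf:
f = E/h = 3.336542e-20 J / (6.62607 × 10⁻³⁴ J·s)
f = 5.0355e+13 Hz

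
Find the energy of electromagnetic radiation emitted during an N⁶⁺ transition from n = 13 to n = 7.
9.6609 eV

The energy levels are E_n = -13.6057 Z² eV / n².

Energy at n = 13: E_13 = -13.6057 × 7² / 13² = -3.9448479 eV
Energy at n = 7: E_7 = -13.6057 × 7² / 7² = -13.6057000 eV

For emission (electron falling to lower state), the photon energy is:
E_photon = E_13 - E_7 = |-3.9448479 - (-13.6057000)|
E_photon = 9.6609 eV

This energy is carried away by the emitted photon.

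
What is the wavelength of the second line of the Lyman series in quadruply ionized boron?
4.1007 nm

The lines of a series are numbered from the longest wavelength (smallest ΔE) outward; the second line is the transition from n = n_f + 2 to n_f.
The Lyman series has all transitions ending at n_f = 1.

For B⁴⁺ (Z = 5), the second line (β-line) is the jump from n = 3 to n = 1:
E_3 = -13.6057 × 5² / 3² = -37.793611 eV
E_1 = -13.6057 × 5² / 1² = -340.142500 eV
ΔE = E_3 - E_1 = 302.348889 eV

λ = hc/E = 1239.84 eV·nm / 302.348889 eV
λ = 4.1007 nm

This is the β-line of the Lyman series in B⁴⁺.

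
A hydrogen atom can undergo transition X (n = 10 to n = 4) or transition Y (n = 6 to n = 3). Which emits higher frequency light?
6 → 3

Calculate the energy for each transition:

Transition 10 → 4:
ΔE₁ = |E_4 - E_10| = |-13.6057/4² - (-13.6057/10²)|
ΔE₁ = |-0.85035625 - (-0.13605700)| = 0.71430 eV

Transition 6 → 3:
ΔE₂ = |E_3 - E_6| = |-13.6057/3² - (-13.6057/6²)|
ΔE₂ = |-1.51174444 - (-0.37793611)| = 1.13381 eV

Since 1.13381 eV > 0.71430 eV, the transition 6 → 3 emits the more energetic photon.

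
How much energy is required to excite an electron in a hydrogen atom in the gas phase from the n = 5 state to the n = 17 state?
0.497149 eV

The energy levels of a hydrogen-like atom are E_n = -13.6057 eV / n².

Energy at n = 5: E_5 = -13.6057 / 5² = -0.544228000 eV
Energy at n = 17: E_17 = -13.6057 / 17² = -0.047078547 eV

The excitation energy is the difference:
ΔE = E_17 - E_5
ΔE = -0.047078547 - (-0.544228000)
ΔE = 0.497149 eV

Since this is positive, energy must be absorbed (photon absorption).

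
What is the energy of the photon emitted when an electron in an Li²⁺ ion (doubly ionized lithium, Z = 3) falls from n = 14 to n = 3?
12.981 eV

The energy levels are E_n = -13.6057 Z² eV / n².

Energy at n = 14: E_14 = -13.6057 × 3² / 14² = -0.624752 eV
Energy at n = 3: E_3 = -13.6057 × 3² / 3² = -13.605700 eV

For emission (electron falling to lower state), the photon energy is:
E_photon = E_14 - E_3 = |-0.624752 - (-13.605700)|
E_photon = 12.981 eV

This energy is carried away by the emitted photon.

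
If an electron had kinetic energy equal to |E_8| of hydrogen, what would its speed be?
2.7346e+05 m/s (or 0.09122% of c)

The binding energy at n = 8 for hydrogen is:
E_8 = -13.6057/8² = -0.21258906 eV
|E_8| = 0.21258906 eV

Convert to Joules:
KE = 0.21258906 eV × (1.602177 × 10⁻¹⁹ J/eV) = 3.406053e-20 J

Using KE = ½mv²:
v = √(2·KE/m_e)
v = √(2 × 3.406053e-20 J / 9.10938 × 10⁻³¹ kg)
v = 2.7346e+05 m/s

This is approximately 0.09122% the speed of light.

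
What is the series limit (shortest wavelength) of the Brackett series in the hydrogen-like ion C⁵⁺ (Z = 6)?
40.5007 nm

The series limit corresponds to the transition from n = ∞ to n = 4.
This is the highest energy (shortest wavelength) transition in the Brackett series.

E_∞ = 0 eV
E_4 = -13.6057 × 6² / 4² = -30.612825 eV

Energy at series limit:
ΔE = E_∞ - E_4 = 0 - (-30.612825) = 30.612825 eV
λ = hc/E = 1239.84 eV·nm / 30.612825 eV = 40.5007 nm

This energy equals the ionization energy from the n = 4 state of C⁵⁺.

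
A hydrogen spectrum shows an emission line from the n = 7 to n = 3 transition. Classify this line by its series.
Paschen series

The spectral series in hydrogen are named based on the final (lower) energy level:
- Lyman series: n_final = 1 (ultraviolet)
- Balmer series: n_final = 2 (visible/near-UV)
- Paschen series: n_final = 3 (infrared)
- Brackett series: n_final = 4 (infrared)
- Pfund series: n_final = 5 (far infrared)

Since this transition ends at n = 3, it belongs to the Paschen series.

For reference, this 7 → 3 line has photon energy
ΔE = 13.6057 eV × (1/3² - 1/7²) = 1.234077098 eV,
corresponding to wavelength λ = hc/ΔE = 1239.84 eV·nm / 1.234077098 eV = 1004.6698 nm in the infrared region.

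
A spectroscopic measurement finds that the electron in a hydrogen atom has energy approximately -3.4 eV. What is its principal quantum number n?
n = 2

The exact energy levels follow E_n = -13.6057 eV / n².

The measured value (-3.4 eV) is reported to only 2 significant figures, so we must test candidate n values and see which one matches to that precision.

Candidate energies:
  n = 1:  E = -13.6057/1² = -13.60570 eV
  n = 2:  E = -13.6057/2² = -3.40143 eV  ← matches
  n = 3:  E = -13.6057/3² = -1.51174 eV
  n = 4:  E = -13.6057/4² = -0.85036 eV

Checking against the measurement of -3.4 eV (2 sig figs), only n = 2 agrees:
E_2 = -3.40143 eV, which rounds to -3.4 eV ✓

Therefore n = 2.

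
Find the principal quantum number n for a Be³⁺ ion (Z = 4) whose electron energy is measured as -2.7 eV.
n = 9

The exact energy levels follow E_n = -13.6057 Z² / n² eV with Z = 4.

The measured value (-2.7 eV) is reported to only 2 significant figures, so we must test candidate n values and see which one matches to that precision.

Candidate energies:
  n = 7:  E = -13.6057 × 4² / 7² = -4.44268 eV
  n = 8:  E = -13.6057 × 4² / 8² = -3.40143 eV
  n = 9:  E = -13.6057 × 4² / 9² = -2.68755 eV  ← matches
  n = 10:  E = -13.6057 × 4² / 10² = -2.17691 eV
  n = 11:  E = -13.6057 × 4² / 11² = -1.79910 eV

Checking against the measurement of -2.7 eV (2 sig figs), only n = 9 agrees:
E_9 = -2.68755 eV, which rounds to -2.7 eV ✓

Therefore n = 9.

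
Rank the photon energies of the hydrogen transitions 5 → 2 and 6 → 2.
6 → 2

Calculate the energy for each transition:

Transition 5 → 2:
ΔE₁ = |E_2 - E_5| = |-13.6057/2² - (-13.6057/5²)|
ΔE₁ = |-3.401425000000 - (-0.544228000000)| = 2.857197000 eV

Transition 6 → 2:
ΔE₂ = |E_2 - E_6| = |-13.6057/2² - (-13.6057/6²)|
ΔE₂ = |-3.401425000000 - (-0.377936111111)| = 3.023488889 eV

Since 3.023488889 eV > 2.857197000 eV, the transition 6 → 2 emits the more energetic photon.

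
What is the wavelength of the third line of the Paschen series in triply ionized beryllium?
68.344885 nm

The lines of a series are numbered from the longest wavelength (smallest ΔE) outward; the third line is the transition from n = n_f + 3 to n_f.
The Paschen series has all transitions ending at n_f = 3.

For Be³⁺ (Z = 4), the third line (γ-line) is the jump from n = 6 to n = 3:
E_6 = -13.6057 × 4² / 6² = -6.04697778 eV
E_3 = -13.6057 × 4² / 3² = -24.18791111 eV
ΔE = E_6 - E_3 = 18.14093333 eV

λ = hc/E = 1239.84 eV·nm / 18.14093333 eV
λ = 68.344885 nm

This is the γ-line of the Paschen series in Be³⁺.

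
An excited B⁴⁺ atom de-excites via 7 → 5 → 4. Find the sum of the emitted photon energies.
14.3172 eV

The energy levels of B⁴⁺ are E_n = -13.6057 × 5² / n² eV.

First transition (7 → 5):
ΔE₁ = |E_5 - E_7|
ΔE₁ = |-13.6057000000 - (-6.9416836735)| = 6.6640163 eV

Second transition (5 → 4):
ΔE₂ = |E_4 - E_5|
ΔE₂ = |-21.2589062500 - (-13.6057000000)| = 7.6532063 eV

Total energy released:
E_total = ΔE₁ + ΔE₂ = 6.6640163 + 7.6532063 = 14.3172 eV

Note: This equals the direct transition 7 → 4: 14.3172 eV ✓
Energy is conserved regardless of the path taken.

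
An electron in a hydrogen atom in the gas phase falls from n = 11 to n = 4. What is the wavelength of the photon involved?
1680.19933 nm

First, find the transition energy using E_n = -13.6057 / n² eV:
E_11 = -13.6057 / 11² = -0.11244380165 eV
E_4 = -13.6057 / 4² = -0.85035625000 eV

Photon energy: |ΔE| = |E_4 - E_11| = 0.73791244835 eV

Convert to wavelength using E = hc/λ with hc = 1239.84 eV·nm:
λ = hc/E = 1239.84 eV·nm / 0.73791244835 eV
λ = 1680.19933 nm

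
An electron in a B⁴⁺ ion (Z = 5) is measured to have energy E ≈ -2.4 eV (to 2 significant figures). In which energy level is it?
n = 12

The exact energy levels follow E_n = -13.6057 Z² / n² eV with Z = 5.

The measured value (-2.4 eV) is reported to only 2 significant figures, so we must test candidate n values and see which one matches to that precision.

Candidate energies:
  n = 10:  E = -13.6057 × 5² / 10² = -3.40143 eV
  n = 11:  E = -13.6057 × 5² / 11² = -2.81110 eV
  n = 12:  E = -13.6057 × 5² / 12² = -2.36210 eV  ← matches
  n = 13:  E = -13.6057 × 5² / 13² = -2.01268 eV
  n = 14:  E = -13.6057 × 5² / 14² = -1.73542 eV

Checking against the measurement of -2.4 eV (2 sig figs), only n = 12 agrees:
E_12 = -2.36210 eV, which rounds to -2.4 eV ✓

Therefore n = 12.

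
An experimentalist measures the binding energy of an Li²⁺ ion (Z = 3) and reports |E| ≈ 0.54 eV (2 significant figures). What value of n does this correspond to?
n = 15

The exact energy levels follow E_n = -13.6057 Z² / n² eV with Z = 3.

The measured value (-0.54 eV) is reported to only 2 significant figures, so we must test candidate n values and see which one matches to that precision.

Candidate energies:
  n = 13:  E = -13.6057 × 3² / 13² = -0.72456 eV
  n = 14:  E = -13.6057 × 3² / 14² = -0.62475 eV
  n = 15:  E = -13.6057 × 3² / 15² = -0.54423 eV  ← matches
  n = 16:  E = -13.6057 × 3² / 16² = -0.47833 eV
  n = 17:  E = -13.6057 × 3² / 17² = -0.42371 eV

Checking against the measurement of -0.54 eV (2 sig figs), only n = 15 agrees:
E_15 = -0.54423 eV, which rounds to -0.54 eV ✓

Therefore n = 15.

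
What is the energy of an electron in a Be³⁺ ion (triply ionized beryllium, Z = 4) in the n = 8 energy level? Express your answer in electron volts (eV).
-3.40143 eV

The energy levels of a hydrogen-like atom are given by:
E_n = -13.6057 Z² / n² eV  (with Z = 4 for Be³⁺)

For n = 8:
E_8 = -13.6057 × 4² / 8²
E_8 = -13.6057 × 16 / 64
E_8 = -3.40143 eV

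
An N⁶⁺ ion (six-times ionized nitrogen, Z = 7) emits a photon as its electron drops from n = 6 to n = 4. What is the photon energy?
23.149 eV

The energy levels are E_n = -13.6057 Z² eV / n².

Energy at n = 6: E_6 = -13.6057 × 7² / 6² = -18.518869 eV
Energy at n = 4: E_4 = -13.6057 × 7² / 4² = -41.667456 eV

For emission (electron falling to lower state), the photon energy is:
E_photon = E_6 - E_4 = |-18.518869 - (-41.667456)|
E_photon = 23.149 eV

This energy is carried away by the emitted photon.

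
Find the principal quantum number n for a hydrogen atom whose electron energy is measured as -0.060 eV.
n = 15

The exact energy levels follow E_n = -13.6057 eV / n².

The measured value (-0.060 eV) is reported to only 2 significant figures, so we must test candidate n values and see which one matches to that precision.

Candidate energies:
  n = 13:  E = -13.6057/13² = -0.08051 eV
  n = 14:  E = -13.6057/14² = -0.06942 eV
  n = 15:  E = -13.6057/15² = -0.06047 eV  ← matches
  n = 16:  E = -13.6057/16² = -0.05315 eV
  n = 17:  E = -13.6057/17² = -0.04708 eV

Checking against the measurement of -0.060 eV (2 sig figs), only n = 15 agrees:
E_15 = -0.06047 eV, which rounds to -0.060 eV ✓

Therefore n = 15.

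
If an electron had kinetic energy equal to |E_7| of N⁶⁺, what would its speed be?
2.18769e+06 m/s (or 0.730% of c)

The binding energy at n = 7 for N⁶⁺ is:
E_7 = -13.6057 × 7²/7² = -13.6057000 eV
|E_7| = 13.6057000 eV

Convert to Joules:
KE = 13.6057000 eV × (1.602177 × 10⁻¹⁹ J/eV) = 2.1798740e-18 J

Using KE = ½mv²:
v = √(2·KE/m_e)
v = √(2 × 2.1798740e-18 J / 9.10938 × 10⁻³¹ kg)
v = 2.18769e+06 m/s

This is approximately 0.730% the speed of light.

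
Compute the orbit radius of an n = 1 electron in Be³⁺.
0.0132 nm (or 0.1323 Å)

The Bohr radius formula is:
r_n = n² a₀ / Z

where a₀ = 0.0529177 nm is the Bohr radius.

For Be³⁺ (Z = 4) at n = 1:
r_1 = 1² × 0.0529177 nm / 4
r_1 = 1 × 0.0529177 nm / 4
r_1 = 0.05292 nm / 4
r_1 = 0.0132 nm

The electron orbits at approximately 0.0132 nm from the nucleus.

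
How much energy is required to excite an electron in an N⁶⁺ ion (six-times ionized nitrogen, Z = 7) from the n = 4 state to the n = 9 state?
33.4368 eV

The energy levels of a hydrogen-like atom are E_n = -13.6057 Z² eV / n².

Energy at n = 4: E_4 = -13.6057 × 7² / 4² = -41.6674563 eV
Energy at n = 9: E_9 = -13.6057 × 7² / 9² = -8.2306086 eV

The excitation energy is the difference:
ΔE = E_9 - E_4
ΔE = -8.2306086 - (-41.6674563)
ΔE = 33.4368 eV

Since this is positive, energy must be absorbed (photon absorption).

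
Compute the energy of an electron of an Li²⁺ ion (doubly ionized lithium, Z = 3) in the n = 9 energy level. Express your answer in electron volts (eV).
-1.512 eV

The energy levels of a hydrogen-like atom are given by:
E_n = -13.6057 Z² / n² eV  (with Z = 3 for Li²⁺)

For n = 9:
E_9 = -13.6057 × 3² / 9²
E_9 = -13.6057 × 9 / 81
E_9 = -1.512 eV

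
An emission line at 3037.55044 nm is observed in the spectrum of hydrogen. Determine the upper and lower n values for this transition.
n = 10 → n = 5

First, find the photon energy from the wavelength (hc = 1239.84 eV·nm):
E = hc/λ = 1239.84 eV·nm / 3037.55044 nm = 0.40817100 eV

The energy levels of hydrogen satisfy E_n = -13.6057 / n² eV, so an emission n_i → n_f releases
ΔE = 13.6057 × (1/n_f² − 1/n_i²) eV.

Setting ΔE equal to the photon energy:
1/n_f² − 1/n_i² = 0.40817100 / 13.6057 = 0.030000000

Since 1/n_i² must be positive, we need 1/n_f² > 0.030000000, i.e. n_f ≤ 5. For each allowed n_f, solve n_i = (1/n_f² − 0.030000000)^(−1/2) and check whether it is a whole number:
  n_f = 1: 1/n_i² = 1.000000000 − 0.030000000 = 0.970000000 → n_i = 1.015  (not an integer) ✗
  n_f = 2: 1/n_i² = 0.250000000 − 0.030000000 = 0.220000000 → n_i = 2.132  (not an integer) ✗
  n_f = 3: 1/n_i² = 0.111111111 − 0.030000000 = 0.081111111 → n_i = 3.511  (not an integer) ✗
  n_f = 4: 1/n_i² = 0.062500000 − 0.030000000 = 0.032500000 → n_i = 5.547  (not an integer) ✗
  n_f = 5: 1/n_i² = 0.040000000 − 0.030000000 = 0.010000000 → n_i = 10.000  → integer, n_i = 10 ✓

Only n_f = 5 gives an integer upper level, n_i = 10.

The transition is from n = 10 to n = 5 (emission).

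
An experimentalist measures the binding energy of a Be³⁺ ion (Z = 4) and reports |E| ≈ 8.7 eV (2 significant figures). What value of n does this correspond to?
n = 5

The exact energy levels follow E_n = -13.6057 Z² / n² eV with Z = 4.

The measured value (-8.7 eV) is reported to only 2 significant figures, so we must test candidate n values and see which one matches to that precision.

Candidate energies:
  n = 3:  E = -13.6057 × 4² / 3² = -24.18791 eV
  n = 4:  E = -13.6057 × 4² / 4² = -13.60570 eV
  n = 5:  E = -13.6057 × 4² / 5² = -8.70765 eV  ← matches
  n = 6:  E = -13.6057 × 4² / 6² = -6.04698 eV
  n = 7:  E = -13.6057 × 4² / 7² = -4.44268 eV

Checking against the measurement of -8.7 eV (2 sig figs), only n = 5 agrees:
E_5 = -8.70765 eV, which rounds to -8.7 eV ✓

Therefore n = 5.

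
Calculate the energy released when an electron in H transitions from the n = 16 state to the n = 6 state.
0.32479 eV

The energy levels are E_n = -13.6057 eV / n².

Energy at n = 16: E_16 = -13.6057 / 16² = -0.05314727 eV
Energy at n = 6: E_6 = -13.6057 / 6² = -0.37793611 eV

For emission (electron falling to lower state), the photon energy is:
E_photon = E_16 - E_6 = |-0.05314727 - (-0.37793611)|
E_photon = 0.32479 eV

This energy is carried away by the emitted photon.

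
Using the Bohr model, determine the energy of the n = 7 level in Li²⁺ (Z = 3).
-2.49901 eV

For hydrogen-like ions, the energy levels scale with Z²:
E_n = -13.6057 Z² / n² eV

For Li²⁺ (Z = 3) at n = 7:
E_7 = -13.6057 × 3² / 7²
E_7 = -13.6057 × 9 / 49
E_7 = -122.4513 / 49
E_7 = -2.49901 eV

The energy is 9 times more negative than hydrogen at the same n due to the stronger nuclear charge.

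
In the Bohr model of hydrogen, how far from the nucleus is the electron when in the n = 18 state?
17.1453 nm (or 171.4533 Å)

The Bohr radius formula is:
r_n = n² a₀ / Z

where a₀ = 0.0529177 nm is the Bohr radius.

For H (Z = 1) at n = 18:
r_18 = 18² × 0.0529177 nm / 1
r_18 = 324 × 0.0529177 nm / 1
r_18 = 17.14533 nm / 1
r_18 = 17.1453 nm

The electron orbits at approximately 17.1453 nm from the nucleus.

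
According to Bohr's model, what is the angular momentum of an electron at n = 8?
8.4366e-34 J·s (or 8ℏ)

In the Bohr model, angular momentum is quantized:
L = nℏ

where ℏ = h/(2π) = 1.054572e-34 J·s

For n = 8:
L = 8 × 1.054572e-34 J·s
L = 8.4366e-34 J·s

This can also be written as L = 8ℏ.
The angular momentum is an integer multiple of the reduced Planck constant.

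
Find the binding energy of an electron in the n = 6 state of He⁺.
1.512 eV

The ionization energy is the energy needed to remove the electron completely (n → ∞).

For a hydrogen-like ion with Z = 2, E_n = -13.6057 Z² / n² eV.

At n = 6: E_6 = -13.6057 × 2² / 6² = -1.511744 eV
At n = ∞: E_∞ = 0 eV

Ionization energy = E_∞ - E_6 = 0 - (-1.511744) = 1.511744 eV
Ionization energy ≈ 1.512 eV

This is also called the binding energy of the electron in state n = 6.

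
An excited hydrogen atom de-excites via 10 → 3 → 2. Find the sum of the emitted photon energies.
3.26537 eV

The energy levels of hydrogen are E_n = -13.6057 / n² eV.

First transition (10 → 3):
ΔE₁ = |E_3 - E_10|
ΔE₁ = |-1.51174444444 - (-0.13605700000)| = 1.37568744 eV

Second transition (3 → 2):
ΔE₂ = |E_2 - E_3|
ΔE₂ = |-3.40142500000 - (-1.51174444444)| = 1.88968056 eV

Total energy released:
E_total = ΔE₁ + ΔE₂ = 1.37568744 + 1.88968056 = 3.26537 eV

Note: This equals the direct transition 10 → 2: 3.26537 eV ✓
Energy is conserved regardless of the path taken.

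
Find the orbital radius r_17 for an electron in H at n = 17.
15.29322 nm (or 152.93221 Å)

The Bohr radius formula is:
r_n = n² a₀ / Z

where a₀ = 0.05291772 nm is the Bohr radius.

For H (Z = 1) at n = 17:
r_17 = 17² × 0.05291772 nm / 1
r_17 = 289 × 0.05291772 nm / 1
r_17 = 15.293221 nm / 1
r_17 = 15.29322 nm

The electron orbits at approximately 15.29322 nm from the nucleus.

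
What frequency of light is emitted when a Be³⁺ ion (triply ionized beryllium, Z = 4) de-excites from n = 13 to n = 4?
2.98e+15 Hz

First, find the transition energy:
E_13 = -13.6057 × 4² / 13² = -1.2881136 eV
E_4 = -13.6057 × 4² / 4² = -13.6057000 eV
|ΔE| = |E_4 - E_13| = 12.3175864 eV

Convert to Joules: E = 12.3175864 eV × (1.602177 × 10⁻¹⁹ J/eV) = 1.9735e-18 J

Using E = hf:
f = E/h = 1.9735e-18 J / (6.62607 × 10⁻³⁴ J·s)
f = 2.98e+15 Hz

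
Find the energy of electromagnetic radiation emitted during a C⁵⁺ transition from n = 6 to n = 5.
5.987 eV

The energy levels are E_n = -13.6057 Z² eV / n².

Energy at n = 6: E_6 = -13.6057 × 6² / 6² = -13.605700 eV
Energy at n = 5: E_5 = -13.6057 × 6² / 5² = -19.592208 eV

For emission (electron falling to lower state), the photon energy is:
E_photon = E_6 - E_5 = |-13.605700 - (-19.592208)|
E_photon = 5.987 eV

This energy is carried away by the emitted photon.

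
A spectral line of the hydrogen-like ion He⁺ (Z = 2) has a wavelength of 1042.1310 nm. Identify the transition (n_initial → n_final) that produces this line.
n = 13 → n = 6

First, find the photon energy from the wavelength (hc = 1239.84 eV·nm):
E = hc/λ = 1239.84 eV·nm / 1042.1310 nm = 1.1897161 eV

The energy levels of He⁺ satisfy E_n = -13.6057 × 2² / n² eV, so an emission n_i → n_f releases
ΔE = 13.6057 × 2² × (1/n_f² − 1/n_i²) eV.

Setting ΔE equal to the photon energy:
1/n_f² − 1/n_i² = 1.1897161 / (13.6057 × 2²) = 0.021860619

Since 1/n_i² must be positive, we need 1/n_f² > 0.021860619, i.e. n_f ≤ 6. For each allowed n_f, solve n_i = (1/n_f² − 0.021860619)^(−1/2) and check whether it is a whole number:
  n_f = 1: 1/n_i² = 1.000000000 − 0.021860619 = 0.978139381 → n_i = 1.011  (not an integer) ✗
  n_f = 2: 1/n_i² = 0.250000000 − 0.021860619 = 0.228139381 → n_i = 2.094  (not an integer) ✗
  n_f = 3: 1/n_i² = 0.111111111 − 0.021860619 = 0.089250492 → n_i = 3.347  (not an integer) ✗
  n_f = 4: 1/n_i² = 0.062500000 − 0.021860619 = 0.040639381 → n_i = 4.961  (not an integer) ✗
  n_f = 5: 1/n_i² = 0.040000000 − 0.021860619 = 0.018139381 → n_i = 7.425  (not an integer) ✗
  n_f = 6: 1/n_i² = 0.027777778 − 0.021860619 = 0.005917159 → n_i = 13.000  → integer, n_i = 13 ✓

Only n_f = 6 gives an integer upper level, n_i = 13.

The transition is from n = 13 to n = 6 (emission).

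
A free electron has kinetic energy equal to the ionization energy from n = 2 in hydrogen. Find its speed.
1.094e+06 m/s (or 0.36% of c)

The binding energy at n = 2 for hydrogen is:
E_2 = -13.6057/2² = -3.401425 eV
|E_2| = 3.401425 eV

Convert to Joules:
KE = 3.401425 eV × (1.602177 × 10⁻¹⁹ J/eV) = 5.44968e-19 J

Using KE = ½mv²:
v = √(2·KE/m_e)
v = √(2 × 5.44968e-19 J / 9.10938 × 10⁻³¹ kg)
v = 1.094e+06 m/s

This is approximately 0.36% the speed of light.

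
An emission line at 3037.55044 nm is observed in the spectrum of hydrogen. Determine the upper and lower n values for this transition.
n = 10 → n = 5

First, find the photon energy from the wavelength (hc = 1239.84 eV·nm):
E = hc/λ = 1239.84 eV·nm / 3037.55044 nm = 0.40817100 eV

The energy levels of hydrogen satisfy E_n = -13.6057 / n² eV, so an emission n_i → n_f releases
ΔE = 13.6057 × (1/n_f² − 1/n_i²) eV.

Setting ΔE equal to the photon energy:
1/n_f² − 1/n_i² = 0.40817100 / 13.6057 = 0.030000000

Since 1/n_i² must be positive, we need 1/n_f² > 0.030000000, i.e. n_f ≤ 5. For each allowed n_f, solve n_i = (1/n_f² − 0.030000000)^(−1/2) and check whether it is a whole number:
  n_f = 1: 1/n_i² = 1.000000000 − 0.030000000 = 0.970000000 → n_i = 1.015  (not an integer) ✗
  n_f = 2: 1/n_i² = 0.250000000 − 0.030000000 = 0.220000000 → n_i = 2.132  (not an integer) ✗
  n_f = 3: 1/n_i² = 0.111111111 − 0.030000000 = 0.081111111 → n_i = 3.511  (not an integer) ✗
  n_f = 4: 1/n_i² = 0.062500000 − 0.030000000 = 0.032500000 → n_i = 5.547  (not an integer) ✗
  n_f = 5: 1/n_i² = 0.040000000 − 0.030000000 = 0.010000000 → n_i = 10.000  → integer, n_i = 10 ✓

Only n_f = 5 gives an integer upper level, n_i = 10.

The transition is from n = 10 to n = 5 (emission).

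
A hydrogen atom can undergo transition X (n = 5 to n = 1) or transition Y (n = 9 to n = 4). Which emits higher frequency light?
5 → 1

Calculate the energy for each transition:

Transition 5 → 1:
ΔE₁ = |E_1 - E_5| = |-13.6057/1² - (-13.6057/5²)|
ΔE₁ = |-13.6057000000 - (-0.5442280000)| = 13.0614720 eV

Transition 9 → 4:
ΔE₂ = |E_4 - E_9| = |-13.6057/4² - (-13.6057/9²)|
ΔE₂ = |-0.8503562500 - (-0.1679716049)| = 0.6823846 eV

Since 13.0614720 eV > 0.6823846 eV, the transition 5 → 1 emits the more energetic photon.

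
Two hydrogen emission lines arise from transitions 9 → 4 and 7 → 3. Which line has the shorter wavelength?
7 → 3

Calculate the energy for each transition:

Transition 9 → 4:
ΔE₁ = |E_4 - E_9| = |-13.6057/4² - (-13.6057/9²)|
ΔE₁ = |-0.85035625000 - (-0.16797160494)| = 0.68238465 eV

Transition 7 → 3:
ΔE₂ = |E_3 - E_7| = |-13.6057/3² - (-13.6057/7²)|
ΔE₂ = |-1.51174444444 - (-0.27766734694)| = 1.23407710 eV

Since 1.23407710 eV > 0.68238465 eV, the transition 7 → 3 emits the more energetic photon.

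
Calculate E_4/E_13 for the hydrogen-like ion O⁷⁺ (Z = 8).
10.5625

Using E_n = -13.6057 Z² / n² eV with Z = 8:

E_4 = -13.6057 × 8² / 4² = -870.7648 / 16 = -54.422800000 eV
E_13 = -13.6057 × 8² / 13² = -870.7648 / 169 = -5.152454438 eV

The ratio is:
E_4/E_13 = (-54.422800000) / (-5.152454438)
E_4/E_13 = (-870.7648/16) / (-870.7648/169)
E_4/E_13 = 169/16
E_4/E_13 = 10.5625
(Note: the Z² factors cancel in the ratio.)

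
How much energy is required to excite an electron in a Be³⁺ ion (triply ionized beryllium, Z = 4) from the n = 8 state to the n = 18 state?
2.730 eV

The energy levels of a hydrogen-like atom are E_n = -13.6057 Z² eV / n².

Energy at n = 8: E_8 = -13.6057 × 4² / 8² = -3.401425 eV
Energy at n = 18: E_18 = -13.6057 × 4² / 18² = -0.671886 eV

The excitation energy is the difference:
ΔE = E_18 - E_8
ΔE = -0.671886 - (-3.401425)
ΔE = 2.730 eV

Since this is positive, energy must be absorbed (photon absorption).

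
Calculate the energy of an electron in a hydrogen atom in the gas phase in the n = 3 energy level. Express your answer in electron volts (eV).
-1.512 eV

The energy levels of a hydrogen-like atom are given by:
E_n = -13.6057 eV / n²

For n = 3:
E_3 = -13.6057 eV / 3²
E_3 = -13.6057 eV / 9
E_3 = -1.512 eV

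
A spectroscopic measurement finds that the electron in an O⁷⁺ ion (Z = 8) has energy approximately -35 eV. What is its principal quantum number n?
n = 5

The exact energy levels follow E_n = -13.6057 Z² / n² eV with Z = 8.

The measured value (-35 eV) is reported to only 2 significant figures, so we must test candidate n values and see which one matches to that precision.

Candidate energies:
  n = 3:  E = -13.6057 × 8² / 3² = -96.75164 eV
  n = 4:  E = -13.6057 × 8² / 4² = -54.42280 eV
  n = 5:  E = -13.6057 × 8² / 5² = -34.83059 eV  ← matches
  n = 6:  E = -13.6057 × 8² / 6² = -24.18791 eV
  n = 7:  E = -13.6057 × 8² / 7² = -17.77071 eV

Checking against the measurement of -35 eV (2 sig figs), only n = 5 agrees:
E_5 = -34.83059 eV, which rounds to -35 eV ✓

Therefore n = 5.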